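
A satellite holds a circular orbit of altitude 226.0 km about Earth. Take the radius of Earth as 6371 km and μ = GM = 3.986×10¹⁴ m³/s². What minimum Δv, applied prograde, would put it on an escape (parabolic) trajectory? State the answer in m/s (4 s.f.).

r = 6371 + 226.0 = 6597.0 km = 6.5970×10⁶ m.
Circular speed v_c = √(μ/r) = 7773 m/s.
Escape speed v_esc = √(2μ/r) = √2 × v_c = 10990 m/s.
Δv = v_esc − v_c = 3220 m/s.

Δv ≈ 3220 m/s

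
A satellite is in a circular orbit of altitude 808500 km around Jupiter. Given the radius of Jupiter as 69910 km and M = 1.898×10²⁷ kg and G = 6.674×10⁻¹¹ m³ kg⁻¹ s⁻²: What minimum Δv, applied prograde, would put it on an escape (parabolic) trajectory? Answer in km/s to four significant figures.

μ = GM = 6.674×10⁻¹¹ × 1.898×10²⁷ = 1.267×10¹⁷ m³/s².
r = 69910 + 808500 = 878410 km = 8.7841×10⁸ m.
Circular speed v_c = √(μ/r) = 12010 m/s.
Escape speed v_esc = √(2μ/r) = √2 × v_c = 16980 m/s.
Δv = v_esc − v_c = 4974 m/s = 4.974 km/s.

Δv ≈ 4.974 km/s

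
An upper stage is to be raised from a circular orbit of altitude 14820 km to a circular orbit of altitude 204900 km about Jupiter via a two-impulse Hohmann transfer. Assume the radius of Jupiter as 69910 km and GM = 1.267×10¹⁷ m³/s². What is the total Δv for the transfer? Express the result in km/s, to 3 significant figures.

Δv_total ≈ 15.9 km/s

r₁ = 69910 + 14820 = 84730 km = 8.4730×10⁷ m.
r₂ = 69910 + 204900 = 274810 km = 2.7481×10⁸ m.
Transfer ellipse a_t = (r₁ + r₂)/2 = 1.798×10⁸ m.
At r₁: circular v_c1 = √(μ/r₁) = 38670 m/s; transfer-perijove v_p = √[μ(2/r₁ − 1/a_t)] = 47810 m/s.
Δv₁ = v_p − v_c1 = 9141 m/s.
At r₂: circular v_c2 = √(μ/r₂) = 21470 m/s; transfer-apojove v_a = √[μ(2/r₂ − 1/a_t)] = 14740 m/s.
Δv₂ = v_c2 − v_a = 6731 m/s.
Total Δv = Δv₁ + Δv₂ = 15870 m/s = 15.87 km/s.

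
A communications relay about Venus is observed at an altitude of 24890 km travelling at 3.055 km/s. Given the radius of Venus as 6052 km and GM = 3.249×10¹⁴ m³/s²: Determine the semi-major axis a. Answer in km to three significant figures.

a ≈ 27800 km

r = 6052 + 24890 = 30942 km = 3.094×10⁷ m.
Specific orbital energy ε = v²/2 − μ/r = (3055)²/2 − 3.249×10¹⁴/3.094×10⁷ = -5.834×10⁶ J/kg.
Since ε = −μ/(2a), a = −μ/(2ε) = 2.785×10⁷ m = 27846 km.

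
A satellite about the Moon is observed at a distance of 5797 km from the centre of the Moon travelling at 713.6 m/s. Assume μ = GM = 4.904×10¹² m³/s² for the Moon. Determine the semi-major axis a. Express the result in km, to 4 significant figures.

r = 5.797×10⁶ m.
Specific orbital energy ε = v²/2 − μ/r = (713.6)²/2 − 4.904×10¹²/5.797×10⁶ = -5.913×10⁵ J/kg.
Since ε = −μ/(2a), a = −μ/(2ε) = 4.146×10⁶ m = 4146.5 km.

a ≈ 4146 km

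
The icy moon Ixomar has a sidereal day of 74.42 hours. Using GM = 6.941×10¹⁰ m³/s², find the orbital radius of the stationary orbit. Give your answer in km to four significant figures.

r_sync ≈ 5016 km

T = 74.42 hours = 2.679×10⁵ s.
A synchronous orbit has period T, so by Kepler's third law a = (μT²/4π²)^(1/3).
μT²/4π² = 6.941×10¹⁰ × (2.679×10⁵)² / 39.48 = 1.262×10²⁰ m³.
a = 5.016×10⁶ m = 5015.9 km.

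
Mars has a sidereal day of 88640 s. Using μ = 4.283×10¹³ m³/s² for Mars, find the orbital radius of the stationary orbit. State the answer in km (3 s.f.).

A synchronous orbit has period T, so by Kepler's third law a = (μT²/4π²)^(1/3).
μT²/4π² = 4.283×10¹³ × (8.864×10⁴)² / 39.48 = 8.524×10²¹ m³.
a = 2.043×10⁷ m = 20428 km.

r_sync ≈ 20400 km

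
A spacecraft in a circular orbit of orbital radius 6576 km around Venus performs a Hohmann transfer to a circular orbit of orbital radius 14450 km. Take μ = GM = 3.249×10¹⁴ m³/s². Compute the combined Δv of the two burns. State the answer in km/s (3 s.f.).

r₁ = 6576 km = 6.576×10⁶ m.
r₂ = 14450 km = 1.445×10⁷ m.
Transfer ellipse a_t = (r₁ + r₂)/2 = 1.051×10⁷ m.
At r₁: circular v_c1 = √(μ/r₁) = 7029 m/s; transfer-periapsis v_p = √[μ(2/r₁ − 1/a_t)] = 8241 m/s.
Δv₁ = v_p − v_c1 = 1212 m/s.
At r₂: circular v_c2 = √(μ/r₂) = 4742 m/s; transfer-apoapsis v_a = √[μ(2/r₂ − 1/a_t)] = 3750 m/s.
Δv₂ = v_c2 − v_a = 991.5 m/s.
Total Δv = Δv₁ + Δv₂ = 2203 m/s = 2.203 km/s.

Δv_total ≈ 2.20 km/s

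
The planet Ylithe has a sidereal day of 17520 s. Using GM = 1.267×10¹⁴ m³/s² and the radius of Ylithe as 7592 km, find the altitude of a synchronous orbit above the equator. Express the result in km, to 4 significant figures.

A synchronous orbit has period T, so by Kepler's third law a = (μT²/4π²)^(1/3).
μT²/4π² = 1.267×10¹⁴ × (1.752×10⁴)² / 39.48 = 9.851×10²⁰ m³.
a = 9.950×10⁶ m = 9950.1 km.
Altitude h = a − R = 9950.1 − 7592 = 2358.1 km.

h_sync ≈ 2358 km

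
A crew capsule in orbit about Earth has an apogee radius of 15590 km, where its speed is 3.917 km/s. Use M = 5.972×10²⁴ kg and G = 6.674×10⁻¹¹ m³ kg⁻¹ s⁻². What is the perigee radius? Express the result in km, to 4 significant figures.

μ = GM = 6.674×10⁻¹¹ × 5.972×10²⁴ = 3.986×10¹⁴ m³/s².
r_a = 1.559×10⁷ m.
Specific energy ε = v²/2 − μ/r = -1.789×10⁷ J/kg, so a = −μ/(2ε) = 1.114×10⁷ m.
The apsides satisfy r_p + r_a = 2a, so the perigee radius is 2a − r_a = 6.684×10⁶ m = 6683.5 km.

perigee radius ≈ 6684 km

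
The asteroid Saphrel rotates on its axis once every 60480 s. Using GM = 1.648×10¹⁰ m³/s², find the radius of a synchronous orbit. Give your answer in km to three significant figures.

r_sync ≈ 1150 km

A synchronous orbit has period T, so by Kepler's third law a = (μT²/4π²)^(1/3).
μT²/4π² = 1.648×10¹⁰ × (6.048×10⁴)² / 39.48 = 1.527×10¹⁸ m³.
a = 1.152×10⁶ m = 1151.5 km.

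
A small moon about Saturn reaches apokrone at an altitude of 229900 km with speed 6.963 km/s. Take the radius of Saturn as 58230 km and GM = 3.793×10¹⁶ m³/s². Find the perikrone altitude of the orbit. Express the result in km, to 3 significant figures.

r_a = 58230 + 229900 = 2.8813×10⁵ km = 2.881×10⁸ m.
Specific energy ε = v²/2 − μ/r = -1.074×10⁸ J/kg, so a = −μ/(2ε) = 1.766×10⁸ m.
The apsides satisfy r_p + r_a = 2a, so the perikrone radius is 2a − r_a = 6.503×10⁷ m = 65035 km.
Perikrone altitude = 65035 − 58230 = 6804.8 km.

perikrone altitude ≈ 6800 km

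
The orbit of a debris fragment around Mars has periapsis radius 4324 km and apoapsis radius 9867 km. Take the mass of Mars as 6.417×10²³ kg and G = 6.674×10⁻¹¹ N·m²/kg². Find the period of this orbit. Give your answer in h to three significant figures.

μ = GM = 6.674×10⁻¹¹ × 6.417×10²³ = 4.283×10¹³ m³/s².
Semi-major axis a = (r_p + r_a)/2 = (4324.0 + 9867.0)/2 = 7095.5 km = 7.096×10⁶ m.
By Kepler's third law T = 2π√(a³/μ) = 2π × 2.888×10³ = 1.815×10⁴ s.
= 5.041 h.

T ≈ 5.04 h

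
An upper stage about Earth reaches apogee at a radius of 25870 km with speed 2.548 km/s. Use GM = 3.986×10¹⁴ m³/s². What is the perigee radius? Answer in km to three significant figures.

r_a = 2.587×10⁷ m.
Specific energy ε = v²/2 − μ/r = -1.216×10⁷ J/kg, so a = −μ/(2ε) = 1.639×10⁷ m.
The apsides satisfy r_p + r_a = 2a, so the perigee radius is 2a − r_a = 6.905×10⁶ m = 6905.1 km.

perigee radius ≈ 6910 km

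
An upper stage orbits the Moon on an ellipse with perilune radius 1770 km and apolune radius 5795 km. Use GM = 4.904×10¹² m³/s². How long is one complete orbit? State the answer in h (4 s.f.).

T ≈ 5.798 h

Semi-major axis a = (r_p + r_a)/2 = (1770.0 + 5795.0)/2 = 3782.5 km = 3.782×10⁶ m.
By Kepler's third law T = 2π√(a³/μ) = 2π × 3.322×10³ = 2.087×10⁴ s.
= 5.798 h.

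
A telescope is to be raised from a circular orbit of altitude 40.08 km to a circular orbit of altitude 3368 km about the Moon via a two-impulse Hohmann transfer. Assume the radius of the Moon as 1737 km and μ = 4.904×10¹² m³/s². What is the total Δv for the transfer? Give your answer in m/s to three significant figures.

Δv_total ≈ 638 m/s

r₁ = 1737 + 40.08 = 1777.1 km = 1.7771×10⁶ m.
r₂ = 1737 + 3368 = 5105.0 km = 5.1050×10⁶ m.
Transfer ellipse a_t = (r₁ + r₂)/2 = 3.441×10⁶ m.
At r₁: circular v_c1 = √(μ/r₁) = 1661 m/s; transfer-perilune v_p = √[μ(2/r₁ − 1/a_t)] = 2023 m/s.
Δv₁ = v_p − v_c1 = 362.2 m/s.
At r₂: circular v_c2 = √(μ/r₂) = 980.1 m/s; transfer-apolune v_a = √[μ(2/r₂ − 1/a_t)] = 704.3 m/s.
Δv₂ = v_c2 − v_a = 275.8 m/s.
Total Δv = Δv₁ + Δv₂ = 637.9 m/s.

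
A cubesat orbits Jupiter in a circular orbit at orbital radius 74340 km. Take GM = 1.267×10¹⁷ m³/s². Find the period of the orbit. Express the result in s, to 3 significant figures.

T ≈ 11300 s

r = 74340 km = 7.434×10⁷ m.
Kepler's third law: T = 2π√(r³/μ) = 2π√((7.434×10⁷)³ / 1.267×10¹⁷).
r³/μ = 3.243×10⁶ s², so T = 2π × 1.801×10³ = 1.131×10⁴ s.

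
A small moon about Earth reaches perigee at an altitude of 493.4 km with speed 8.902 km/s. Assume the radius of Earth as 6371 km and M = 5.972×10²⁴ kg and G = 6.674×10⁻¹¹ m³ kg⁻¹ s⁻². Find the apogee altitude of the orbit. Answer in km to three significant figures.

apogee altitude ≈ 8380 km

μ = GM = 6.674×10⁻¹¹ × 5.972×10²⁴ = 3.986×10¹⁴ m³/s².
r_p = 6371 + 493.4 = 6864.4 km = 6.864×10⁶ m.
Specific energy ε = v²/2 − μ/r = -1.844×10⁷ J/kg, so a = −μ/(2ε) = 1.081×10⁷ m.
The apsides satisfy r_p + r_a = 2a, so the apogee radius is 2a − r_p = 1.475×10⁷ m = 14749 km.
Apogee altitude = 14749 − 6371 = 8378.2 km.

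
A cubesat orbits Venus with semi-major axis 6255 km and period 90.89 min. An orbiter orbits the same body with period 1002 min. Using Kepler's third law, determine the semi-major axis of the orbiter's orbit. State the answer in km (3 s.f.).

a₂ ≈ 31000 km

Kepler's third law: a³ ∝ T², so a₂ = a₁ (T₂/T₁)^(2/3).
T₂/T₁ = 11.02, (T₂/T₁)^(2/3) = 4.953.
a₂ = 6255 × 4.953 = 30980 km.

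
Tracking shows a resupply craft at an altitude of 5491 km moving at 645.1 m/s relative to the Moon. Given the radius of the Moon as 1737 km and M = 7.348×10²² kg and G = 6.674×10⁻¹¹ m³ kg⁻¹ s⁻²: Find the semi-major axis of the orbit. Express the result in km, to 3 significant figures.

μ = GM = 6.674×10⁻¹¹ × 7.348×10²² = 4.904×10¹² m³/s².
r = 1737 + 5491 = 7228.0 km = 7.228×10⁶ m.
Vis-viva rearranged: 1/a = 2/r − v²/μ = 2.767×10⁻⁷ − 8.486×10⁻⁸ = 1.918×10⁻⁷ m⁻¹.
a = 5.213×10⁶ m = 5212.6 km.

a ≈ 5210 km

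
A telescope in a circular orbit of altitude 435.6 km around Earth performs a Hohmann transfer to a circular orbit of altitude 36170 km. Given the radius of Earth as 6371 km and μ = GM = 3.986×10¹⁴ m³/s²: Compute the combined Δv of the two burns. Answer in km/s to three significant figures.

r₁ = 6371 + 435.6 = 6806.6 km = 6.8066×10⁶ m.
r₂ = 6371 + 36170 = 42541 km = 4.2541×10⁷ m.
Transfer ellipse a_t = (r₁ + r₂)/2 = 2.467×10⁷ m.
At r₁: circular v_c1 = √(μ/r₁) = 7653 m/s; transfer-perigee v_p = √[μ(2/r₁ − 1/a_t)] = 10050 m/s.
Δv₁ = v_p − v_c1 = 2396 m/s.
At r₂: circular v_c2 = √(μ/r₂) = 3061 m/s; transfer-apogee v_a = √[μ(2/r₂ − 1/a_t)] = 1608 m/s.
Δv₂ = v_c2 − v_a = 1453 m/s.
Total Δv = Δv₁ + Δv₂ = 3849 m/s = 3.849 km/s.

Δv_total ≈ 3.85 km/s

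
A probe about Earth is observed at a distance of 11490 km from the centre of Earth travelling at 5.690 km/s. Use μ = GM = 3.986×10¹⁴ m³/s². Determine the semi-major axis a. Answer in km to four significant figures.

a ≈ 10770 km

r = 1.149×10⁷ m.
Vis-viva rearranged: 1/a = 2/r − v²/μ = 1.741×10⁻⁷ − 8.122×10⁻⁸ = 9.284×10⁻⁸ m⁻¹.
a = 1.077×10⁷ m = 10771 km.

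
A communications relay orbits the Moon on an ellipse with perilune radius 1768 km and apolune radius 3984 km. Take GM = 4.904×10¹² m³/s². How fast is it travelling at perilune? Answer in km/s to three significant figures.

v ≈ 1.96 km/s

Semi-major axis a = (r_p + r_a)/2 = 2876.0 km = 2.876×10⁶ m.
Vis-viva: v² = μ(2/r − 1/a) = 4.904×10¹² × (1.131×10⁻⁶ − 3.477×10⁻⁷) = 3.842×10⁶ m²/s².
v = 1960 m/s = 1.960 km/s.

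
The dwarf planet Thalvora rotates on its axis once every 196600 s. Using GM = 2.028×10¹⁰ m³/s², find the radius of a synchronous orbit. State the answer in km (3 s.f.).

A synchronous orbit has period T, so by Kepler's third law a = (μT²/4π²)^(1/3).
μT²/4π² = 2.028×10¹⁰ × (1.966×10⁵)² / 39.48 = 1.986×10¹⁹ m³.
a = 2.708×10⁶ m = 2707.9 km.

r_sync ≈ 2710 km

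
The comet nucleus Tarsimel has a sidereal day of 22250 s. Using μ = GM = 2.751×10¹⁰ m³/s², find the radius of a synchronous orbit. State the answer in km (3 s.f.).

A synchronous orbit has period T, so by Kepler's third law a = (μT²/4π²)^(1/3).
μT²/4π² = 2.751×10¹⁰ × (2.225×10⁴)² / 39.48 = 3.450×10¹⁷ m³.
a = 7.013×10⁵ m = 701.34 km.

r_sync ≈ 701 km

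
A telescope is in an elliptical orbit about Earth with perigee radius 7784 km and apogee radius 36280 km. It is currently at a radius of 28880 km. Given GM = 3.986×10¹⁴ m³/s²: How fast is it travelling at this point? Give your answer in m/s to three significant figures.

Semi-major axis a = (r_p + r_a)/2 = 22032 km = 2.203×10⁷ m.
Vis-viva: v² = μ(2/r − 1/a) = 3.986×10¹⁴ × (6.925×10⁻⁸ − 4.539×10⁻⁸) = 9.512×10⁶ m²/s².
v = 3084 m/s.

v ≈ 3080 m/s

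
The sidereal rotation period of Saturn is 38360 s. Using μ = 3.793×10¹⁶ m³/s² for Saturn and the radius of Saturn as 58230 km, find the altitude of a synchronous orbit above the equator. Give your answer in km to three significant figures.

h_sync ≈ 54000 km

A synchronous orbit has period T, so by Kepler's third law a = (μT²/4π²)^(1/3).
μT²/4π² = 3.793×10¹⁶ × (3.836×10⁴)² / 39.48 = 1.414×10²⁴ m³.
a = 1.122×10⁸ m = 1.1223×10⁵ km.
Altitude h = a − R = 1.1223×10⁵ − 58230 = 54005 km.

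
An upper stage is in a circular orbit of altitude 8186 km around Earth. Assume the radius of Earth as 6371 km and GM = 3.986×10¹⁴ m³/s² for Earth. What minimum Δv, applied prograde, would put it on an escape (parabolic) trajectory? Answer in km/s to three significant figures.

r = 6371 + 8186 = 14557 km = 1.4557×10⁷ m.
Circular speed v_c = √(μ/r) = 5233 m/s.
Escape speed v_esc = √(2μ/r) = √2 × v_c = 7400 m/s.
Δv = v_esc − v_c = 2167 m/s = 2.167 km/s.

Δv ≈ 2.17 km/s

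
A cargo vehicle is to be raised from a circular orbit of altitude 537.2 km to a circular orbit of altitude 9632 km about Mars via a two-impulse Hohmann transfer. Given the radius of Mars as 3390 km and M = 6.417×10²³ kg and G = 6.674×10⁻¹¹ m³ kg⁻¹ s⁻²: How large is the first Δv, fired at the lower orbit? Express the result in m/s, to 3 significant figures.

Δv ≈ 791 m/s

μ = GM = 6.674×10⁻¹¹ × 6.417×10²³ = 4.283×10¹³ m³/s².
r₁ = 3390 + 537.2 = 3927.2 km = 3.9272×10⁶ m.
r₂ = 3390 + 9632 = 13022 km = 1.3022×10⁷ m.
Transfer ellipse a_t = (r₁ + r₂)/2 = 8.475×10⁶ m.
At r₁: circular v_c1 = √(μ/r₁) = 3302 m/s; transfer-periapsis v_p = √[μ(2/r₁ − 1/a_t)] = 4094 m/s.
Δv₁ = v_p − v_c1 = 791.2 m/s.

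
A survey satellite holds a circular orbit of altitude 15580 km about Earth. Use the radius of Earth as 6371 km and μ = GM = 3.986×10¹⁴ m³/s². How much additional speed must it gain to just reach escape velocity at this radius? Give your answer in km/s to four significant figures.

Δv ≈ 1.765 km/s

r = 6371 + 15580 = 21951 km = 2.1951×10⁷ m.
Circular speed v_c = √(μ/r) = 4261 m/s.
Escape speed v_esc = √(2μ/r) = √2 × v_c = 6026 m/s.
Δv = v_esc − v_c = 1765 m/s = 1.765 km/s.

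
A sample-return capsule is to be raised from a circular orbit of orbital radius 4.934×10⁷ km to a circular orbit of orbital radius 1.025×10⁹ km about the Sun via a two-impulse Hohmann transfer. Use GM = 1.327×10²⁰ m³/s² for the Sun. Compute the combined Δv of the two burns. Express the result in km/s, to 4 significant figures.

r₁ = 4.934×10⁷ km = 4.934×10¹⁰ m.
r₂ = 1.025×10⁹ km = 1.025×10¹² m.
Transfer ellipse a_t = (r₁ + r₂)/2 = 5.372×10¹¹ m.
At r₁: circular v_c1 = √(μ/r₁) = 51860 m/s; transfer-perihelion v_p = √[μ(2/r₁ − 1/a_t)] = 71640 m/s.
Δv₁ = v_p − v_c1 = 19780 m/s.
At r₂: circular v_c2 = √(μ/r₂) = 11380 m/s; transfer-aphelion v_a = √[μ(2/r₂ − 1/a_t)] = 3448 m/s.
Δv₂ = v_c2 − v_a = 7930 m/s.
Total Δv = Δv₁ + Δv₂ = 27710 m/s = 27.71 km/s.

Δv_total ≈ 27.71 km/s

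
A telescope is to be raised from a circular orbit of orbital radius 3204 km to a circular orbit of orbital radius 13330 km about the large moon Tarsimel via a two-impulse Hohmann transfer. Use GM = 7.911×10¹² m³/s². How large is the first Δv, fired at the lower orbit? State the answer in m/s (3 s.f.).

r₁ = 3204 km = 3.204×10⁶ m.
r₂ = 13330 km = 1.333×10⁷ m.
Transfer ellipse a_t = (r₁ + r₂)/2 = 8.267×10⁶ m.
At r₁: circular v_c1 = √(μ/r₁) = 1571 m/s; transfer-periapsis v_p = √[μ(2/r₁ − 1/a_t)] = 1995 m/s.
Δv₁ = v_p − v_c1 = 424.0 m/s.

Δv ≈ 424 m/s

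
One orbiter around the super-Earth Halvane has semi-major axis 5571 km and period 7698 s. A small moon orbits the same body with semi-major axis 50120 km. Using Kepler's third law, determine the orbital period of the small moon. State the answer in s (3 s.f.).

T₂ ≈ 2.08×10⁵ s

Kepler's third law: T² ∝ a³, so T₂ = T₁ (a₂/a₁)^(3/2).
a₂/a₁ = 8.997, (a₂/a₁)^(3/2) = 26.98.
T₂ = 7698 × 26.98 = 2.077×10⁵ s.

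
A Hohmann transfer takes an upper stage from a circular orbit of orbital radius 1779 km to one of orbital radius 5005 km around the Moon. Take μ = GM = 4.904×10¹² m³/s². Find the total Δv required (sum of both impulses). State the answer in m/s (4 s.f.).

r₁ = 1779 km = 1.779×10⁶ m.
r₂ = 5005 km = 5.005×10⁶ m.
Transfer ellipse a_t = (r₁ + r₂)/2 = 3.392×10⁶ m.
At r₁: circular v_c1 = √(μ/r₁) = 1660 m/s; transfer-perilune v_p = √[μ(2/r₁ − 1/a_t)] = 2017 m/s.
Δv₁ = v_p − v_c1 = 356.5 m/s.
At r₂: circular v_c2 = √(μ/r₂) = 989.9 m/s; transfer-apolune v_a = √[μ(2/r₂ − 1/a_t)] = 716.9 m/s.
Δv₂ = v_c2 − v_a = 273.0 m/s.
Total Δv = Δv₁ + Δv₂ = 629.5 m/s.

Δv_total ≈ 629.5 m/s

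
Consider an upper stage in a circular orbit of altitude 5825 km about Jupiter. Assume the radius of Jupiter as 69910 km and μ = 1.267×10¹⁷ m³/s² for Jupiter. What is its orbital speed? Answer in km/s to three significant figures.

r = 69910 + 5825 = 75735 km = 7.5735×10⁷ m.
For a circular orbit v = √(μ/r) = √(1.267×10¹⁷ / 7.574×10⁷) = √(1.673×10⁹) = 40900 m/s.
That is 40.90 km/s.

v ≈ 40.9 km/s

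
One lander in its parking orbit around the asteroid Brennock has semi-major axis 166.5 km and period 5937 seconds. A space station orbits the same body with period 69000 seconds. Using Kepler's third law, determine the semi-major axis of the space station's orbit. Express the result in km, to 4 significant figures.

Kepler's third law: a³ ∝ T², so a₂ = a₁ (T₂/T₁)^(2/3).
T₂/T₁ = 11.62, (T₂/T₁)^(2/3) = 5.131.
a₂ = 166.5 × 5.131 = 854.3 km.

a₂ ≈ 854.3 km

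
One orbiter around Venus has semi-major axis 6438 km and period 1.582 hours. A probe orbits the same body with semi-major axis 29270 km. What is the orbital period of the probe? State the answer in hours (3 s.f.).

Kepler's third law: T² ∝ a³, so T₂ = T₁ (a₂/a₁)^(3/2).
a₂/a₁ = 4.546, (a₂/a₁)^(3/2) = 9.694.
T₂ = 1.582 × 9.694 = 15.34 hours.

T₂ ≈ 15.3 hours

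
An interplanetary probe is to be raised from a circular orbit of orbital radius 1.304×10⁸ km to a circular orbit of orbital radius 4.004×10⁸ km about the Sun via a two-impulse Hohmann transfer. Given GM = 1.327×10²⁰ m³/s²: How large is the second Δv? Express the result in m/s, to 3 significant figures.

r₁ = 1.304×10⁸ km = 1.304×10¹¹ m.
r₂ = 4.004×10⁸ km = 4.004×10¹¹ m.
Transfer ellipse a_t = (r₁ + r₂)/2 = 2.654×10¹¹ m.
At r₁: circular v_c1 = √(μ/r₁) = 31900 m/s; transfer-perihelion v_p = √[μ(2/r₁ − 1/a_t)] = 39180 m/s.
At r₂: circular v_c2 = √(μ/r₂) = 18200 m/s; transfer-aphelion v_a = √[μ(2/r₂ − 1/a_t)] = 12760 m/s.
Δv₂ = v_c2 − v_a = 5444 m/s.

Δv ≈ 5440 m/s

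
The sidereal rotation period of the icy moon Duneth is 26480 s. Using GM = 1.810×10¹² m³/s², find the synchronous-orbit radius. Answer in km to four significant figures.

r_sync ≈ 3180 km

A synchronous orbit has period T, so by Kepler's third law a = (μT²/4π²)^(1/3).
μT²/4π² = 1.810×10¹² × (2.648×10⁴)² / 39.48 = 3.215×10¹⁹ m³.
a = 3.180×10⁶ m = 3179.7 km.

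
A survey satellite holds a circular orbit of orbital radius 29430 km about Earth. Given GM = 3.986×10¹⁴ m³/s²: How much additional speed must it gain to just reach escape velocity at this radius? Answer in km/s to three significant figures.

r = 29430 km = 2.943×10⁷ m.
Circular speed v_c = √(μ/r) = 3680 m/s.
Escape speed v_esc = √(2μ/r) = √2 × v_c = 5205 m/s.
Δv = v_esc − v_c = 1524 m/s = 1.524 km/s.

Δv ≈ 1.52 km/s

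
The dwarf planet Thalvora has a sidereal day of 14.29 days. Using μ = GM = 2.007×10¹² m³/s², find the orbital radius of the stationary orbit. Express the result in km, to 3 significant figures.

r_sync ≈ 42600 km

T = 14.29 days = 1.235×10⁶ s.
A synchronous orbit has period T, so by Kepler's third law a = (μT²/4π²)^(1/3).
μT²/4π² = 2.007×10¹² × (1.235×10⁶)² / 39.48 = 7.750×10²² m³.
a = 4.263×10⁷ m = 42634 km.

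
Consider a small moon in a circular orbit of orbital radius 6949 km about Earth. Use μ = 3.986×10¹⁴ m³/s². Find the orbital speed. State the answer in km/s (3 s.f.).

r = 6949 km = 6.949×10⁶ m.
For a circular orbit v = √(μ/r) = √(3.986×10¹⁴ / 6.949×10⁶) = √(5.736×10⁷) = 7574 m/s.
That is 7.574 km/s.

v ≈ 7.57 km/s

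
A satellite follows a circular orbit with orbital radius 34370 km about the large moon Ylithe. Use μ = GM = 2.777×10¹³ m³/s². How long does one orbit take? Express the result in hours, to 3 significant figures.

r = 34370 km = 3.437×10⁷ m.
Kepler's third law: T = 2π√(r³/μ) = 2π√((3.437×10⁷)³ / 2.777×10¹³).
r³/μ = 1.462×10⁹ s², so T = 2π × 3.824×10⁴ = 2.402×10⁵ s.
Converting: 2.402×10⁵ s ÷ 3600 = 66.74 hours.

T ≈ 66.7 hours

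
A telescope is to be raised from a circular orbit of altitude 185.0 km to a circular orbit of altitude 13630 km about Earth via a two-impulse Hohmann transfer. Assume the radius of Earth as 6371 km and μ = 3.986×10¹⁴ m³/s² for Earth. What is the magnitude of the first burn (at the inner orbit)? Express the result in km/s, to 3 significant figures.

Δv ≈ 1.77 km/s

r₁ = 6371 + 185.0 = 6556.0 km = 6.5560×10⁶ m.
r₂ = 6371 + 13630 = 20001 km = 2.0001×10⁷ m.
Transfer ellipse a_t = (r₁ + r₂)/2 = 1.328×10⁷ m.
At r₁: circular v_c1 = √(μ/r₁) = 7797 m/s; transfer-perigee v_p = √[μ(2/r₁ − 1/a_t)] = 9570 m/s.
Δv₁ = v_p − v_c1 = 1772 m/s.
= 1.772 km/s.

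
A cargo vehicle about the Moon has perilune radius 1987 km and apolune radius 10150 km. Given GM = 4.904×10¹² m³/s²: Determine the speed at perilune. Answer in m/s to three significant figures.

Semi-major axis a = (r_p + r_a)/2 = 6068.5 km = 6.068×10⁶ m.
Vis-viva: v² = μ(2/r − 1/a) = 4.904×10¹² × (1.007×10⁻⁶ − 1.648×10⁻⁷) = 4.128×10⁶ m²/s².
v = 2032 m/s.

v ≈ 2030 m/s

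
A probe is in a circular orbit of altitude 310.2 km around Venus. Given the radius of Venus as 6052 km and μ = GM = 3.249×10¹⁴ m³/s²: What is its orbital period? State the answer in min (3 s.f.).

r = 6052 + 310.2 = 6362.2 km = 6.3622×10⁶ m.
Kepler's third law: T = 2π√(r³/μ) = 2π√((6.362×10⁶)³ / 3.249×10¹⁴).
r³/μ = 7.926×10⁵ s², so T = 2π × 8.903×10² = 5.594×10³ s.
Converting: 5.594×10³ s ÷ 60.00 = 93.23 min.

T ≈ 93.2 min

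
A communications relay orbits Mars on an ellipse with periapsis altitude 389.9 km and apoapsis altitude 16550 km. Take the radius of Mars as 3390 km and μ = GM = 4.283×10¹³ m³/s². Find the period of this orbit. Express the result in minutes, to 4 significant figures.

r_p = 3390 + 389.9 = 3779.9 km = 3.7799×10⁶ m.
r_a = 3390 + 16550 = 19940 km = 1.9940×10⁷ m.
Semi-major axis a = (r_p + r_a)/2 = (3779.9 + 19940)/2 = 11860 km = 1.186×10⁷ m.
By Kepler's third law T = 2π√(a³/μ) = 2π × 6.241×10³ = 3.921×10⁴ s.
= 653.6 minutes.

T ≈ 653.6 minutes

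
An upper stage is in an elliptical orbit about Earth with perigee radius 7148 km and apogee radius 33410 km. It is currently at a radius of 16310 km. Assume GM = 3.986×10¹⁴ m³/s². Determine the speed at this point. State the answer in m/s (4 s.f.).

Semi-major axis a = (r_p + r_a)/2 = 20279 km = 2.028×10⁷ m.
Vis-viva: v² = μ(2/r − 1/a) = 3.986×10¹⁴ × (1.226×10⁻⁷ − 4.931×10⁻⁸) = 2.922×10⁷ m²/s².
v = 5406 m/s.

v ≈ 5406 m/s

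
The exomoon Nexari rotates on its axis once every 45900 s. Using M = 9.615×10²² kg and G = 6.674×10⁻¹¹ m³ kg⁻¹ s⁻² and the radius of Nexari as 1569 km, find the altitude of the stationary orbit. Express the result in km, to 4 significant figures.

μ = GM = 6.674×10⁻¹¹ × 9.615×10²² = 6.417×10¹² m³/s².
A synchronous orbit has period T, so by Kepler's third law a = (μT²/4π²)^(1/3).
μT²/4π² = 6.417×10¹² × (4.590×10⁴)² / 39.48 = 3.425×10²⁰ m³.
a = 6.996×10⁶ m = 6996.3 km.
Altitude h = a − R = 6996.3 − 1569 = 5427.3 km.

h_sync ≈ 5427 km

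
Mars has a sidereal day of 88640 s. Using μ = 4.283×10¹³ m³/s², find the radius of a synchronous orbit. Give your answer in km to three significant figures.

A synchronous orbit has period T, so by Kepler's third law a = (μT²/4π²)^(1/3).
μT²/4π² = 4.283×10¹³ × (8.864×10⁴)² / 39.48 = 8.524×10²¹ m³.
a = 2.043×10⁷ m = 20428 km.

r_sync ≈ 20400 km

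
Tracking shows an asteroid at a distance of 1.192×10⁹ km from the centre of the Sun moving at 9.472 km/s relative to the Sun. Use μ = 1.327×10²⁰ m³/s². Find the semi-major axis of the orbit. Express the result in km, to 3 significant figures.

a ≈ 9.98×10⁸ km

r = 1.192×10¹² m.
Vis-viva rearranged: 1/a = 2/r − v²/μ = 1.678×10⁻¹² − 6.761×10⁻¹³ = 1.002×10⁻¹² m⁻¹.
a = 9.983×10¹¹ m = 9.9825×10⁸ km.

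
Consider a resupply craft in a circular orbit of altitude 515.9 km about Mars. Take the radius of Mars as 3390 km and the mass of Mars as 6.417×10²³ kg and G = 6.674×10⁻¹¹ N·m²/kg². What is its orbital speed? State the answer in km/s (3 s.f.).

v ≈ 3.31 km/s

μ = GM = 6.674×10⁻¹¹ × 6.417×10²³ = 4.283×10¹³ m³/s².
r = 3390 + 515.9 = 3905.9 km = 3.9059×10⁶ m.
For a circular orbit v = √(μ/r) = √(4.283×10¹³ / 3.906×10⁶) = √(1.096×10⁷) = 3311 m/s.
That is 3.311 km/s.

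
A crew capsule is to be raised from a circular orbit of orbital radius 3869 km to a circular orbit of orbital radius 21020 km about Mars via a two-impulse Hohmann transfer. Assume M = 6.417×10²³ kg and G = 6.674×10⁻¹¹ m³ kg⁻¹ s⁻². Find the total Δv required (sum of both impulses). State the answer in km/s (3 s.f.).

μ = GM = 6.674×10⁻¹¹ × 6.417×10²³ = 4.283×10¹³ m³/s².
r₁ = 3869 km = 3.869×10⁶ m.
r₂ = 21020 km = 2.102×10⁷ m.
Transfer ellipse a_t = (r₁ + r₂)/2 = 1.244×10⁷ m.
At r₁: circular v_c1 = √(μ/r₁) = 3327 m/s; transfer-periapsis v_p = √[μ(2/r₁ − 1/a_t)] = 4324 m/s.
Δv₁ = v_p − v_c1 = 997.0 m/s.
At r₂: circular v_c2 = √(μ/r₂) = 1427 m/s; transfer-apoapsis v_a = √[μ(2/r₂ − 1/a_t)] = 795.9 m/s.
Δv₂ = v_c2 − v_a = 631.5 m/s.
Total Δv = Δv₁ + Δv₂ = 1628 m/s = 1.628 km/s.

Δv_total ≈ 1.63 km/s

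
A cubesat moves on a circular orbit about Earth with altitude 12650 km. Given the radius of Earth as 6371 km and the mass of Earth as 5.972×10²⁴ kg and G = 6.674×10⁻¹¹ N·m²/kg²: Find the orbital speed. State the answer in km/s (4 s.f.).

μ = GM = 6.674×10⁻¹¹ × 5.972×10²⁴ = 3.986×10¹⁴ m³/s².
r = 6371 + 12650 = 19021 km = 1.9021×10⁷ m.
For a circular orbit v = √(μ/r) = √(3.986×10¹⁴ / 1.902×10⁷) = √(2.095×10⁷) = 4578 m/s.
That is 4.578 km/s.

v ≈ 4.578 km/s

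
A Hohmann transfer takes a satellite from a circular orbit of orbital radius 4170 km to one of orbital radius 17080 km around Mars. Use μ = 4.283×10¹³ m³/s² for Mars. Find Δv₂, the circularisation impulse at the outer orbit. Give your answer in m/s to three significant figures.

Δv ≈ 591 m/s

r₁ = 4170 km = 4.170×10⁶ m.
r₂ = 17080 km = 1.708×10⁷ m.
Transfer ellipse a_t = (r₁ + r₂)/2 = 1.062×10⁷ m.
At r₁: circular v_c1 = √(μ/r₁) = 3205 m/s; transfer-periapsis v_p = √[μ(2/r₁ − 1/a_t)] = 4063 m/s.
At r₂: circular v_c2 = √(μ/r₂) = 1584 m/s; transfer-apoapsis v_a = √[μ(2/r₂ − 1/a_t)] = 992.1 m/s.
Δv₂ = v_c2 − v_a = 591.5 m/s.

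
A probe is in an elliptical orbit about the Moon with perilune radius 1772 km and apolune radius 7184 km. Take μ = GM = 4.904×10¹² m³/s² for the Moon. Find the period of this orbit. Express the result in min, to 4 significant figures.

T ≈ 448.1 min

Semi-major axis a = (r_p + r_a)/2 = (1772.0 + 7184.0)/2 = 4478.0 km = 4.478×10⁶ m.
By Kepler's third law T = 2π√(a³/μ) = 2π × 4.279×10³ = 2.689×10⁴ s.
= 448.1 min.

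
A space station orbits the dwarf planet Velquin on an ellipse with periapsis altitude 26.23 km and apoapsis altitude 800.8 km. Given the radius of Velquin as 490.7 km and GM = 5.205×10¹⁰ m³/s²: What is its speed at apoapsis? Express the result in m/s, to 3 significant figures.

v ≈ 152 m/s

r_p = 490.7 + 26.23 = 516.93 km = 5.1693×10⁵ m.
r_a = 490.7 + 800.8 = 1291.5 km = 1.2915×10⁶ m.
Semi-major axis a = (r_p + r_a)/2 = 904.21 km = 9.042×10⁵ m.
Vis-viva: v² = μ(2/r − 1/a) = 5.205×10¹⁰ × (1.549×10⁻⁶ − 1.106×10⁻⁶) = 2.304×10⁴ m²/s².
v = 151.8 m/s.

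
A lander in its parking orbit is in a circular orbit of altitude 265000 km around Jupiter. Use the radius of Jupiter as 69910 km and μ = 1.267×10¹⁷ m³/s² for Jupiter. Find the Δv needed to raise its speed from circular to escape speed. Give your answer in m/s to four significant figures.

Δv ≈ 8057 m/s

r = 69910 + 265000 = 334910 km = 3.3491×10⁸ m.
Circular speed v_c = √(μ/r) = 19450 m/s.
Escape speed v_esc = √(2μ/r) = √2 × v_c = 27510 m/s.
Δv = v_esc − v_c = 8057 m/s.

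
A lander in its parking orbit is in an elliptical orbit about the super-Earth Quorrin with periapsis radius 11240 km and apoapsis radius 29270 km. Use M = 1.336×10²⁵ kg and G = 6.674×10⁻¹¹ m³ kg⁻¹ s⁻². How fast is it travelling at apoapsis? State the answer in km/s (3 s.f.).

μ = GM = 6.674×10⁻¹¹ × 1.336×10²⁵ = 8.916×10¹⁴ m³/s².
Semi-major axis a = (r_p + r_a)/2 = 20255 km = 2.026×10⁷ m.
Vis-viva: v² = μ(2/r − 1/a) = 8.916×10¹⁴ × (6.833×10⁻⁸ − 4.937×10⁻⁸) = 1.690×10⁷ m²/s².
v = 4112 m/s = 4.112 km/s.

v ≈ 4.11 km/s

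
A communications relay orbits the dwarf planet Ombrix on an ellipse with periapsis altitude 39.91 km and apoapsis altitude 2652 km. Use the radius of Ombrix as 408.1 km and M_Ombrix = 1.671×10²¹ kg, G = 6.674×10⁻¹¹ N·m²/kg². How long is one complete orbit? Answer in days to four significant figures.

μ = GM = 6.674×10⁻¹¹ × 1.671×10²¹ = 1.115×10¹¹ m³/s².
r_p = 408.1 + 39.91 = 448.01 km = 4.4801×10⁵ m.
r_a = 408.1 + 2652 = 3060.1 km = 3.0601×10⁶ m.
Semi-major axis a = (r_p + r_a)/2 = (448.01 + 3060.1)/2 = 1754.1 km = 1.754×10⁶ m.
By Kepler's third law T = 2π√(a³/μ) = 2π × 6.956×10³ = 4.371×10⁴ s.
= 0.5059 days.

T ≈ 0.5059 days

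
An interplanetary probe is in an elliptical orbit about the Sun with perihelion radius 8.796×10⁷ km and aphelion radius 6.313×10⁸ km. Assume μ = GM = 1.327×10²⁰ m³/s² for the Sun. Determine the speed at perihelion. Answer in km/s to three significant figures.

v ≈ 51.5 km/s

Semi-major axis a = (r_p + r_a)/2 = 3.5963×10⁸ km = 3.596×10¹¹ m.
Vis-viva: v² = μ(2/r − 1/a) = 1.327×10²⁰ × (2.274×10⁻¹¹ − 2.781×10⁻¹²) = 2.648×10⁹ m²/s².
v = 51460 m/s = 51.46 km/s.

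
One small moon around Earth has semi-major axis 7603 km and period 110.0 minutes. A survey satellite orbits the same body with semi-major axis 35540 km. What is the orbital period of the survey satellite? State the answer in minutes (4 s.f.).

Kepler's third law: T² ∝ a³, so T₂ = T₁ (a₂/a₁)^(3/2).
a₂/a₁ = 4.674, (a₂/a₁)^(3/2) = 10.11.
T₂ = 110.0 × 10.11 = 1112 minutes.

T₂ ≈ 1112 minutes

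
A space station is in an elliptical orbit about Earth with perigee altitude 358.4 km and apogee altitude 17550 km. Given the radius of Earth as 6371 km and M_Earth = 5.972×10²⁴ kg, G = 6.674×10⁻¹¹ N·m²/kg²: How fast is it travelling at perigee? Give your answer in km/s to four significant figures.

v ≈ 9.615 km/s

μ = GM = 6.674×10⁻¹¹ × 5.972×10²⁴ = 3.986×10¹⁴ m³/s².
r_p = 6371 + 358.4 = 6729.4 km = 6.7294×10⁶ m.
r_a = 6371 + 17550 = 23921 km = 2.3921×10⁷ m.
Semi-major axis a = (r_p + r_a)/2 = 15325 km = 1.533×10⁷ m.
Vis-viva: v² = μ(2/r − 1/a) = 3.986×10¹⁴ × (2.972×10⁻⁷ − 6.525×10⁻⁸) = 9.245×10⁷ m²/s².
v = 9615 m/s = 9.615 km/s.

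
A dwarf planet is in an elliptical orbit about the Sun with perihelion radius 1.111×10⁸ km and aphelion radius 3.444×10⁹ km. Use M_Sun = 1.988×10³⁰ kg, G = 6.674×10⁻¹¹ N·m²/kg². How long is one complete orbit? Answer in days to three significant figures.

T ≈ 15000 days

μ = GM = 6.674×10⁻¹¹ × 1.988×10³⁰ = 1.327×10²⁰ m³/s².
Semi-major axis a = (r_p + r_a)/2 = (1.1110×10⁸ + 3.4440×10⁹)/2 = 1.7776×10⁹ km = 1.778×10¹² m.
By Kepler's third law T = 2π√(a³/μ) = 2π × 2.057×10⁸ = 1.293×10⁹ s.
= 14960 days.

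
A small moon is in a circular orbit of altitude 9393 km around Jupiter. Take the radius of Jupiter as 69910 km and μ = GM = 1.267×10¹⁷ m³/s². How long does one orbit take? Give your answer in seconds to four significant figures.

r = 69910 + 9393 = 79303 km = 7.9303×10⁷ m.
Kepler's third law: T = 2π√(r³/μ) = 2π√((7.930×10⁷)³ / 1.267×10¹⁷).
r³/μ = 3.936×10⁶ s², so T = 2π × 1.984×10³ = 1.247×10⁴ s.

T ≈ 12470 seconds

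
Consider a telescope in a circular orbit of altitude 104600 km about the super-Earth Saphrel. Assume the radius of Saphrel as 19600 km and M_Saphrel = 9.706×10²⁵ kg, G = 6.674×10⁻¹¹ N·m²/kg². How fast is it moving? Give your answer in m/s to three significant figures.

μ = GM = 6.674×10⁻¹¹ × 9.706×10²⁵ = 6.478×10¹⁵ m³/s².
r = 19600 + 104600 = 124200 km = 1.2420×10⁸ m.
For a circular orbit v = √(μ/r) = √(6.478×10¹⁵ / 1.242×10⁸) = √(5.216×10⁷) = 7222 m/s.

v ≈ 7220 m/s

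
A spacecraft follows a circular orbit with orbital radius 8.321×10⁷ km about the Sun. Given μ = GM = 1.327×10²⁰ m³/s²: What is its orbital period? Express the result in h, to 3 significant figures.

r = 8.321×10⁷ km = 8.321×10¹⁰ m.
Kepler's third law: T = 2π√(r³/μ) = 2π√((8.321×10¹⁰)³ / 1.327×10²⁰).
r³/μ = 4.342×10¹² s², so T = 2π × 2.084×10⁶ = 1.309×10⁷ s.
Converting: 1.309×10⁷ s ÷ 3600 = 3637 h.

T ≈ 3640 h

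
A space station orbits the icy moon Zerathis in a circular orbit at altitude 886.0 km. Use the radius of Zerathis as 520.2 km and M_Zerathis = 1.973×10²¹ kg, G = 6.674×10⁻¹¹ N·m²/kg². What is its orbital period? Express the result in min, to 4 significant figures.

μ = GM = 6.674×10⁻¹¹ × 1.973×10²¹ = 1.317×10¹¹ m³/s².
r = 520.2 + 886.0 = 1406.2 km = 1.4062×10⁶ m.
Kepler's third law: T = 2π√(r³/μ) = 2π√((1.406×10⁶)³ / 1.317×10¹¹).
r³/μ = 2.112×10⁷ s², so T = 2π × 4.595×10³ = 2.887×10⁴ s.
Converting: 2.887×10⁴ s ÷ 60.00 = 481.2 min.

T ≈ 481.2 min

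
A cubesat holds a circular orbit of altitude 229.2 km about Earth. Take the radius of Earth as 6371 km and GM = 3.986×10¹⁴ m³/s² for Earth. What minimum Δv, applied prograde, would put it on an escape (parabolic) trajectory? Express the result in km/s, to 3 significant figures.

Δv ≈ 3.22 km/s

r = 6371 + 229.2 = 6600.2 km = 6.6002×10⁶ m.
Circular speed v_c = √(μ/r) = 7771 m/s.
Escape speed v_esc = √(2μ/r) = √2 × v_c = 10990 m/s.
Δv = v_esc − v_c = 3219 m/s = 3.219 km/s.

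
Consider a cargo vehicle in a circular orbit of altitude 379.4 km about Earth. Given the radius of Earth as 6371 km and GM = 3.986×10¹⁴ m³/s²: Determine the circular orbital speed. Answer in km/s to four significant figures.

r = 6371 + 379.4 = 6750.4 km = 6.7504×10⁶ m.
For a circular orbit v = √(μ/r) = √(3.986×10¹⁴ / 6.750×10⁶) = √(5.905×10⁷) = 7684 m/s.
That is 7.684 km/s.

v ≈ 7.684 km/s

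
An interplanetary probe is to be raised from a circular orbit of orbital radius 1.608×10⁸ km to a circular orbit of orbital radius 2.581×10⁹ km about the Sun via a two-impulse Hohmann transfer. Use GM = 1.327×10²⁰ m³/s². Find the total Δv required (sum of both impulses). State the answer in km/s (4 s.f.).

Δv_total ≈ 15.40 km/s

r₁ = 1.608×10⁸ km = 1.608×10¹¹ m.
r₂ = 2.581×10⁹ km = 2.581×10¹² m.
Transfer ellipse a_t = (r₁ + r₂)/2 = 1.371×10¹² m.
At r₁: circular v_c1 = √(μ/r₁) = 28730 m/s; transfer-perihelion v_p = √[μ(2/r₁ − 1/a_t)] = 39420 m/s.
Δv₁ = v_p − v_c1 = 10690 m/s.
At r₂: circular v_c2 = √(μ/r₂) = 7170 m/s; transfer-aphelion v_a = √[μ(2/r₂ − 1/a_t)] = 2456 m/s.
Δv₂ = v_c2 − v_a = 4715 m/s.
Total Δv = Δv₁ + Δv₂ = 15400 m/s = 15.40 km/s.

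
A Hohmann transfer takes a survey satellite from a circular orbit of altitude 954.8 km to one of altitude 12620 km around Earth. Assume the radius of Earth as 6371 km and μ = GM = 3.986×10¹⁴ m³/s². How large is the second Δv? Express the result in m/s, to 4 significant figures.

Δv ≈ 1163 m/s

r₁ = 6371 + 954.8 = 7325.8 km = 7.3258×10⁶ m.
r₂ = 6371 + 12620 = 18991 km = 1.8991×10⁷ m.
Transfer ellipse a_t = (r₁ + r₂)/2 = 1.316×10⁷ m.
At r₁: circular v_c1 = √(μ/r₁) = 7376 m/s; transfer-perigee v_p = √[μ(2/r₁ − 1/a_t)] = 8862 m/s.
At r₂: circular v_c2 = √(μ/r₂) = 4581 m/s; transfer-apogee v_a = √[μ(2/r₂ − 1/a_t)] = 3418 m/s.
Δv₂ = v_c2 − v_a = 1163 m/s.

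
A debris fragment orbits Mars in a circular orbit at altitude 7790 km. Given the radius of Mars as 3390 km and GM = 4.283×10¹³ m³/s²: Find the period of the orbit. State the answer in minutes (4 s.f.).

r = 3390 + 7790 = 11180 km = 1.1180×10⁷ m.
Kepler's third law: T = 2π√(r³/μ) = 2π√((1.118×10⁷)³ / 4.283×10¹³).
r³/μ = 3.263×10⁷ s², so T = 2π × 5.712×10³ = 3.589×10⁴ s.
Converting: 3.589×10⁴ s ÷ 60.00 = 598.2 minutes.

T ≈ 598.2 minutes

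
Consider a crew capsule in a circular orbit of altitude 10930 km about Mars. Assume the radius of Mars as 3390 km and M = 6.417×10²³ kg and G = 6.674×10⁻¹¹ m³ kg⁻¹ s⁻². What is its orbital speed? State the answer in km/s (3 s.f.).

v ≈ 1.73 km/s

μ = GM = 6.674×10⁻¹¹ × 6.417×10²³ = 4.283×10¹³ m³/s².
r = 3390 + 10930 = 14320 km = 1.4320×10⁷ m.
For a circular orbit v = √(μ/r) = √(4.283×10¹³ / 1.432×10⁷) = √(2.991×10⁶) = 1729 m/s.
That is 1.729 km/s.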